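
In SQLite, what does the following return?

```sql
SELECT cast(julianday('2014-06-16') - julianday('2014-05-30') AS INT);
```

17

1 day remains in May 2014 after the 30th (31 − 30).
Then 16 days into June 2014.
Total: 1 + 16 = 17.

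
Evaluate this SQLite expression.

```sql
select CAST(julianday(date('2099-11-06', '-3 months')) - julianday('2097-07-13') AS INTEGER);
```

754

Adding -3 months to 2099-11-06 gives 2099-08-06.
18 days remain in July 2097 after the 13th (31 − 13).
Full months from August 2097 through July 2099 contribute their day counts.
Then 6 days into August 2099.
Total: 18 + 31 + 30 + 31 + 30 + 31 + 31 + 28 + 31 + 30 + 31 + 30 + 31 + 31 + 30 + 31 + 30 + 31 + 31 + 28 + 31 + 30 + 31 + 30 + 31 + 6 = 754.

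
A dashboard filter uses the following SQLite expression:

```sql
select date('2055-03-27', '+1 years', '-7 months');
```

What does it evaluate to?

2055-08-27

Adding +1 year to 2055-03-27 gives 2056-03-27.
Adding -7 months to 2056-03-27 gives 2055-08-27.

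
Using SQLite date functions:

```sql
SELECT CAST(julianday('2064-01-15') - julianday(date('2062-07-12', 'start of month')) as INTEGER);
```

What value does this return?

`start of month` rewinds 2062-07-12 to 2062-07-01.
30 days remain in July 2062 after the 1st (31 − 1).
Full months from August 2062 through December 2063 contribute their day counts.
Then 15 days into January 2064.
Total: 30 + 31 + 30 + 31 + 30 + 31 + 31 + 28 + 31 + 30 + 31 + 30 + 31 + 31 + 30 + 31 + 30 + 31 + 15 = 563.

563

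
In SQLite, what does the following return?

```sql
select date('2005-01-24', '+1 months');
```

Adding +1 month to 2005-01-24 gives 2005-02-24.

2005-02-24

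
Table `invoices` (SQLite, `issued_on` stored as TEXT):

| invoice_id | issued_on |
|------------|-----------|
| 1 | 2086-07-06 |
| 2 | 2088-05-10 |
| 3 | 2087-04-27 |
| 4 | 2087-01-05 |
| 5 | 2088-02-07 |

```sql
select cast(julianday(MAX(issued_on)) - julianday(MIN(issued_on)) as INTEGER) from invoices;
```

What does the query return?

MIN = 2086-07-06, MAX = 2088-05-10.
25 days remain in July 2086 after the 6th (31 − 6).
Full months from August 2086 through April 2088 contribute their day counts.
Then 10 days into May 2088.
Total: 25 + 31 + 30 + 31 + 30 + 31 + 31 + 28 + 31 + 30 + 31 + 30 + 31 + 31 + 30 + 31 + 30 + 31 + 31 + 29 + 31 + 30 + 10 = 674.

674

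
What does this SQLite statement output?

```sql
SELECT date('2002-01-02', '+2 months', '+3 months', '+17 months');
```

2003-11-02

Adding +2 months to 2002-01-02 gives 2002-03-02.
Adding +3 months to 2002-03-02 gives 2002-06-02.
Adding +17 months to 2002-06-02 gives 2003-11-02.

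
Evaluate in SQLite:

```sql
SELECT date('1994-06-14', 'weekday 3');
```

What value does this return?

`weekday 3` advances to the next Wednesday; 1994-06-14 is a Tuesday, so it moves forward to 1994-06-15.

1994-06-15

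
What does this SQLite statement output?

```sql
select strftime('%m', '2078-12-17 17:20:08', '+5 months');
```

First apply '+5 months': 2078-12-17 17:20:08 → 2079-05-17 17:20:08.
`%m` extracts the 2-digit month (01-12): 05.

05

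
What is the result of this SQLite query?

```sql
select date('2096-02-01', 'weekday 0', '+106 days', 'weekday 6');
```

2096-05-26

`weekday 0` advances to the next Sunday; 2096-02-01 is a Wednesday, so it moves forward to 2096-02-05.
Applying '+106 days' to 2096-02-05: counting 106 days forward gives 2096-05-21.
`weekday 6` advances to the next Saturday; 2096-05-21 is a Monday, so it moves forward to 2096-05-26.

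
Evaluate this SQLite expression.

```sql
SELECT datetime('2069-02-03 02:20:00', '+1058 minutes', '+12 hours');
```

1058 minutes = 17h 38m; +1058 minutes from 2069-02-03 02:20:00 is 2069-02-03 19:58:00.
+12 hours from 2069-02-03 19:58:00 is 2069-02-04 07:58:00 (crosses midnight).

2069-02-04 07:58:00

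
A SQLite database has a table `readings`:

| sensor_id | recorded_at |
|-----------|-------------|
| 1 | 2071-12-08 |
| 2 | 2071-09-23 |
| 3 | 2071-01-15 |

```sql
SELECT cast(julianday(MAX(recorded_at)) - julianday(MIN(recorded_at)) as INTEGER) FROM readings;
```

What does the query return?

327

MIN = 2071-01-15, MAX = 2071-12-08.
16 days remain in January 2071 after the 15th (31 − 15).
Full months from February 2071 through November 2071 contribute their day counts.
Then 8 days into December 2071.
Total: 16 + 28 + 31 + 30 + 31 + 30 + 31 + 31 + 30 + 31 + 30 + 8 = 327.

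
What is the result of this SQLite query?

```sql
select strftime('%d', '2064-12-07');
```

`%d` extracts the 2-digit day of month: 07.

07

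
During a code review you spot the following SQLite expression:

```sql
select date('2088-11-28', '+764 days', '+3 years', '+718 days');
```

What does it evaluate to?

2095-12-20

Applying '+764 days' to 2088-11-28: counting 764 days forward gives 2091-01-01.
Adding +3 years to 2091-01-01 gives 2094-01-01.
Applying '+718 days' to 2094-01-01: counting 718 days forward gives 2095-12-20.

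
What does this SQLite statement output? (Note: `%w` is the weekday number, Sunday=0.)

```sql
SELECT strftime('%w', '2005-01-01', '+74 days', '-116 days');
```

First apply '+74 days', '-116 days': 2005-01-01 → 2004-11-20.
2004-11-20 is a Saturday; with Sunday=0 that is 6.

6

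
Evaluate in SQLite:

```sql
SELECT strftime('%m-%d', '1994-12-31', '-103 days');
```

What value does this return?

First apply '-103 days': 1994-12-31 → 1994-09-19.
`%m-%d` extracts the month-day: 09-19.

09-19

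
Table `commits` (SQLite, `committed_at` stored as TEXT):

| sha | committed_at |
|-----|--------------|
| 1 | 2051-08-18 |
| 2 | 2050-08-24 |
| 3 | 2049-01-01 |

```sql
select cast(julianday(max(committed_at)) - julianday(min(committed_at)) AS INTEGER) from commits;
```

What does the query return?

959

MIN = 2049-01-01, MAX = 2051-08-18.
30 days remain in January 2049 after the 1st (31 − 1).
Full months from February 2049 through July 2051 contribute their day counts.
Then 18 days into August 2051.
Total: 30 + 28 + 31 + 30 + 31 + 30 + 31 + 31 + 30 + 31 + 30 + 31 + 31 + 28 + 31 + 30 + 31 + 30 + 31 + 31 + 30 + 31 + 30 + 31 + 31 + 28 + 31 + 30 + 31 + 30 + 31 + 18 = 959.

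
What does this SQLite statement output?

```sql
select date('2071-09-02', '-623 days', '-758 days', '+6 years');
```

2073-11-21

Applying '-623 days' to 2071-09-02: counting 623 days back gives 2069-12-18.
Applying '-758 days' to 2069-12-18: counting 758 days back gives 2067-11-21.
Adding +6 years to 2067-11-21 gives 2073-11-21.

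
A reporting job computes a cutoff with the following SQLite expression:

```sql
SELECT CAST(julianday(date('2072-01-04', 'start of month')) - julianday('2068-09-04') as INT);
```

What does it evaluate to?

`start of month` rewinds 2072-01-04 to 2072-01-01.
26 days remain in September 2068 after the 4th (30 − 4).
Full months from October 2068 through December 2071 contribute their day counts.
Then 1 day into January 2072.
Total: 26 + 31 + 30 + 31 + 31 + 28 + 31 + 30 + 31 + 30 + 31 + 31 + 30 + 31 + 30 + 31 + 31 + 28 + 31 + 30 + 31 + 30 + 31 + 31 + 30 + 31 + 30 + 31 + 31 + 28 + 31 + 30 + 31 + 30 + 31 + 31 + 30 + 31 + 30 + 31 + 1 = 1214.

1214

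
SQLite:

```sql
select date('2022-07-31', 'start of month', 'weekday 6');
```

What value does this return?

`start of month` rewinds 2022-07-31 to 2022-07-01.
`weekday 6` advances to the next Saturday; 2022-07-01 is a Friday, so it moves forward to 2022-07-02.

2022-07-02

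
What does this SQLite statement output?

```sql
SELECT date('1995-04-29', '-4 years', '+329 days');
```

1992-03-23

Adding -4 years to 1995-04-29 gives 1991-04-29.
Applying '+329 days' to 1991-04-29: counting 329 days forward gives 1992-03-23.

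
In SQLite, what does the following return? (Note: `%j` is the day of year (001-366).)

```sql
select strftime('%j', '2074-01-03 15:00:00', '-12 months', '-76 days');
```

293

First apply '-12 months', '-76 days': 2074-01-03 15:00:00 → 2072-10-19 15:00:00.
Day-of-year for 2072-10-19: days since 2072-01-01 inclusive = 293, zero-padded to 293.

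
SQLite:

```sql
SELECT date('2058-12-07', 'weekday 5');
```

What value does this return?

`weekday 5` advances to the next Friday; 2058-12-07 is a Saturday, so it moves forward to 2058-12-13.

2058-12-13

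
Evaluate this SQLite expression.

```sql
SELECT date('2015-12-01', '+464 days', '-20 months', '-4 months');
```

2015-03-09

Applying '+464 days' to 2015-12-01: counting 464 days forward gives 2017-03-09.
Adding -20 months to 2017-03-09 gives 2015-07-09.
Adding -4 months to 2015-07-09 gives 2015-03-09.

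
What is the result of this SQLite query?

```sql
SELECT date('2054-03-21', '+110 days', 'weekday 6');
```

Applying '+110 days' to 2054-03-21: counting 110 days forward gives 2054-07-09.
`weekday 6` advances to the next Saturday; 2054-07-09 is a Thursday, so it moves forward to 2054-07-11.

2054-07-11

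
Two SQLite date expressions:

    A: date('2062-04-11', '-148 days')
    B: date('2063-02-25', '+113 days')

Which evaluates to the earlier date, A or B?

A

A = 2061-11-14.
B = 2063-06-18.
A is earlier.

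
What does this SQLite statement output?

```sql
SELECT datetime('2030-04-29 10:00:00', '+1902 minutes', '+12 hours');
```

2030-05-01 05:42:00

1902 minutes = 31h 42m; +1902 minutes from 2030-04-29 10:00:00 is 2030-04-30 17:42:00 (crosses midnight).
+12 hours from 2030-04-30 17:42:00 is 2030-05-01 05:42:00 (crosses midnight).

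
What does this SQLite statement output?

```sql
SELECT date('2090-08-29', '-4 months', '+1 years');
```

Adding -4 months to 2090-08-29 gives 2090-04-29.
Adding +1 year to 2090-04-29 gives 2091-04-29.

2091-04-29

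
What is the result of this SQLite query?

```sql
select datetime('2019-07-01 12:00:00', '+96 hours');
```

+96 hours from 2019-07-01 12:00:00 is 2019-07-05 12:00:00 (crosses midnight).

2019-07-05 12:00:00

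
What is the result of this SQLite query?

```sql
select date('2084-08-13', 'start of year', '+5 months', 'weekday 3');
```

2084-06-07

`start of year` rewinds 2084-08-13 to 2084-01-01.
Adding +5 months to 2084-01-01 gives 2084-06-01.
`weekday 3` advances to the next Wednesday; 2084-06-01 is a Thursday, so it moves forward to 2084-06-07.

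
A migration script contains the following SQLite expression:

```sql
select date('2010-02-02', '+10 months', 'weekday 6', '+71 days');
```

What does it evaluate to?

2011-02-13

Adding +10 months to 2010-02-02 gives 2010-12-02.
`weekday 6` advances to the next Saturday; 2010-12-02 is a Thursday, so it moves forward to 2010-12-04.
Applying '+71 days' to 2010-12-04: counting 71 days forward gives 2011-02-13.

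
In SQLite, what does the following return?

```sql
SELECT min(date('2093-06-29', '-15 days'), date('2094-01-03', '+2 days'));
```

2093-06-14

date('2093-06-29', '-15 days') → 2093-06-14.
date('2094-01-03', '+2 days') → 2094-01-05.
Earlier of the two is 2093-06-14.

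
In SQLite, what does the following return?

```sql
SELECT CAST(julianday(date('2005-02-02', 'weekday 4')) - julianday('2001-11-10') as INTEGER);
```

`weekday 4` advances to the next Thursday; 2005-02-02 is a Wednesday, so it moves forward to 2005-02-03.
20 days remain in November 2001 after the 10th (30 − 10).
Full months from December 2001 through January 2005 contribute their day counts.
Then 3 days into February 2005.
Total: 20 + 31 + 31 + 28 + 31 + 30 + 31 + 30 + 31 + 31 + 30 + 31 + 30 + 31 + 31 + 28 + 31 + 30 + 31 + 30 + 31 + 31 + 30 + 31 + 30 + 31 + 31 + 29 + 31 + 30 + 31 + 30 + 31 + 31 + 30 + 31 + 30 + 31 + 31 + 3 = 1181.

1181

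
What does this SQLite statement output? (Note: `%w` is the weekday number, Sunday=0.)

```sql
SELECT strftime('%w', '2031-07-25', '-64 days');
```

4

First apply '-64 days': 2031-07-25 → 2031-05-22.
2031-05-22 is a Thursday; with Sunday=0 that is 4.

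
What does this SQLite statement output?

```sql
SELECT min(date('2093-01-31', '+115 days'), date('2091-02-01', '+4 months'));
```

2091-06-01

date('2093-01-31', '+115 days') → 2093-05-26.
date('2091-02-01', '+4 months') → 2091-06-01.
Earlier of the two is 2091-06-01.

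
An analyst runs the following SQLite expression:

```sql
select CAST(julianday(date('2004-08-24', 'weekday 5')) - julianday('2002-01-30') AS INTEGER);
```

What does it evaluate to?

940

`weekday 5` advances to the next Friday; 2004-08-24 is a Tuesday, so it moves forward to 2004-08-27.
1 day remains in January 2002 after the 30th (31 − 30).
Full months from February 2002 through July 2004 contribute their day counts.
Then 27 days into August 2004.
Total: 1 + 28 + 31 + 30 + 31 + 30 + 31 + 31 + 30 + 31 + 30 + 31 + 31 + 28 + 31 + 30 + 31 + 30 + 31 + 31 + 30 + 31 + 30 + 31 + 31 + 29 + 31 + 30 + 31 + 30 + 31 + 27 = 940.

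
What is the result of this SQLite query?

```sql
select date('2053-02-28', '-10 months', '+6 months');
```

Adding -10 months to 2053-02-28 gives 2052-04-28.
Adding +6 months to 2052-04-28 gives 2052-10-28.

2052-10-28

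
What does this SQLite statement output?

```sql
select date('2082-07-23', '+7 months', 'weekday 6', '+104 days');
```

2083-06-11

Adding +7 months to 2082-07-23 gives 2083-02-23.
`weekday 6` advances to the next Saturday; 2083-02-23 is a Tuesday, so it moves forward to 2083-02-27.
Applying '+104 days' to 2083-02-27: counting 104 days forward gives 2083-06-11.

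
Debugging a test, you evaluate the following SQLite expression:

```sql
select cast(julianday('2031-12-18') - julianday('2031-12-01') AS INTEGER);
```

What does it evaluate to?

17

Both dates are in December 2031: 18 − 1 = 17.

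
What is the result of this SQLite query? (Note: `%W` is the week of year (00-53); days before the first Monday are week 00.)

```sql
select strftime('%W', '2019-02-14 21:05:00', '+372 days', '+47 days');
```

14

First apply '+372 days', '+47 days': 2019-02-14 21:05:00 → 2020-04-08 21:05:00.
2020-04-08 is a Wednesday. SQLite's %W counts Mondays since the year started; the result is 14.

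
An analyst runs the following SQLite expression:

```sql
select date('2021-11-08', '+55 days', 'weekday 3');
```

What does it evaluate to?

2022-01-05

Applying '+55 days' to 2021-11-08: counting 55 days forward gives 2022-01-02.
`weekday 3` advances to the next Wednesday; 2022-01-02 is a Sunday, so it moves forward to 2022-01-05.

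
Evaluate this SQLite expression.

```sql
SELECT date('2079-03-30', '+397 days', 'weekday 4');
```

Applying '+397 days' to 2079-03-30: counting 397 days forward gives 2080-04-30.
`weekday 4` advances to the next Thursday; 2080-04-30 is a Tuesday, so it moves forward to 2080-05-02.

2080-05-02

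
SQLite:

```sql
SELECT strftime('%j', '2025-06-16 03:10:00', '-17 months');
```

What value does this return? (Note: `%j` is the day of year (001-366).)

First apply '-17 months': 2025-06-16 03:10:00 → 2024-01-16 03:10:00.
Day-of-year for 2024-01-16: days since 2024-01-01 inclusive = 16, zero-padded to 016.

016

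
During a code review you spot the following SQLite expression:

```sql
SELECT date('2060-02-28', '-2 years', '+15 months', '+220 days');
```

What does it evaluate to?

2060-01-03

Adding -2 years to 2060-02-28 gives 2058-02-28.
Adding +15 months to 2058-02-28 gives 2059-05-28.
Applying '+220 days' to 2059-05-28: counting 220 days forward gives 2060-01-03.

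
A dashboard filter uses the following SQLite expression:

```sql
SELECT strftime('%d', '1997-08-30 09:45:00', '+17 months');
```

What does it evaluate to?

30

First apply '+17 months': 1997-08-30 09:45:00 → 1999-01-30 09:45:00.
`%d` extracts the 2-digit day of month: 30.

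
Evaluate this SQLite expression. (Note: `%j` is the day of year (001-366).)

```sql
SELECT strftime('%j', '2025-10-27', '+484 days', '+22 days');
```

First apply '+484 days', '+22 days': 2025-10-27 → 2027-03-17.
Day-of-year for 2027-03-17: days since 2027-01-01 inclusive = 76, zero-padded to 076.

076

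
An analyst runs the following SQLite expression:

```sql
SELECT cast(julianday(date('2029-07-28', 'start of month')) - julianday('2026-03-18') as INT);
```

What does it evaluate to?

`start of month` rewinds 2029-07-28 to 2029-07-01.
13 days remain in March 2026 after the 18th (31 − 18).
Full months from April 2026 through June 2029 contribute their day counts.
Then 1 day into July 2029.
Total: 13 + 30 + 31 + 30 + 31 + 31 + 30 + 31 + 30 + 31 + 31 + 28 + 31 + 30 + 31 + 30 + 31 + 31 + 30 + 31 + 30 + 31 + 31 + 29 + 31 + 30 + 31 + 30 + 31 + 31 + 30 + 31 + 30 + 31 + 31 + 28 + 31 + 30 + 31 + 30 + 1 = 1201.

1201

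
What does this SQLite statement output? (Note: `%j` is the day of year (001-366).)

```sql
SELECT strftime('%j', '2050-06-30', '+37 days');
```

First apply '+37 days': 2050-06-30 → 2050-08-06.
Day-of-year for 2050-08-06: days since 2050-01-01 inclusive = 218, zero-padded to 218.

218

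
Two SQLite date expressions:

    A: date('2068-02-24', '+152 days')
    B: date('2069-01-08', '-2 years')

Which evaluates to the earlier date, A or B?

B

A = 2068-07-25.
B = 2067-01-08.
B is earlier.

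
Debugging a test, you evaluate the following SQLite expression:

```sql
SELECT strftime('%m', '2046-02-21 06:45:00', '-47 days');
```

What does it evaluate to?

01

First apply '-47 days': 2046-02-21 06:45:00 → 2046-01-05 06:45:00.
`%m` extracts the 2-digit month (01-12): 01.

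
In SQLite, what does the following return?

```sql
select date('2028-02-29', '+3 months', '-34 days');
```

Adding +3 months to 2028-02-29 gives 2028-05-29.
Going back 29 days from 2028-05-29 reaches 2028-04-30 (last day of April, 30 days).
Going back 5 days within April lands on 2028-04-25.

2028-04-25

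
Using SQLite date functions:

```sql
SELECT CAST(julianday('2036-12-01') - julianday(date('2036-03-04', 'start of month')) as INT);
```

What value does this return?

`start of month` rewinds 2036-03-04 to 2036-03-01.
30 days remain in March 2036 after the 1st (31 − 1).
Full months from April 2036 through November 2036 contribute their day counts.
Then 1 day into December 2036.
Total: 30 + 30 + 31 + 30 + 31 + 31 + 30 + 31 + 30 + 1 = 275.

275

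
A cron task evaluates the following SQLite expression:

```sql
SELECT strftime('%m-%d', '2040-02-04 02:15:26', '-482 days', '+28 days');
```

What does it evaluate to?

11-07

First apply '-482 days', '+28 days': 2040-02-04 02:15:26 → 2038-11-07 02:15:26.
`%m-%d` extracts the month-day: 11-07.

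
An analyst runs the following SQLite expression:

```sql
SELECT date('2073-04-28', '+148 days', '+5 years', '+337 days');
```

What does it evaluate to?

Applying '+148 days' to 2073-04-28: counting 148 days forward gives 2073-09-23.
Adding +5 years to 2073-09-23 gives 2078-09-23.
Applying '+337 days' to 2078-09-23: counting 337 days forward gives 2079-08-26.

2079-08-26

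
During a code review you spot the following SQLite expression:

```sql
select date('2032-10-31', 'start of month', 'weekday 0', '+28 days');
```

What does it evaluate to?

`start of month` rewinds 2032-10-31 to 2032-10-01.
`weekday 0` advances to the next Sunday; 2032-10-01 is a Friday, so it moves forward to 2032-10-03.
Advancing 28 more days within October lands on 2032-10-31.

2032-10-31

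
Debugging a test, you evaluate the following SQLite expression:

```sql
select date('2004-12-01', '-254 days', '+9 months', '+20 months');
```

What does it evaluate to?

Applying '-254 days' to 2004-12-01: counting 254 days back gives 2004-03-22.
Adding +9 months to 2004-03-22 gives 2004-12-22.
Adding +20 months to 2004-12-22 gives 2006-08-22.

2006-08-22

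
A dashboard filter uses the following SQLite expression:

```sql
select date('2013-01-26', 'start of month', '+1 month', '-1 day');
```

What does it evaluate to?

2013-01-31

`start of month` rewinds 2013-01-26 to 2013-01-01.
Adding +1 month to 2013-01-01 gives 2013-02-01.
Going back 1 day from 2013-02-01 reaches 2013-01-31 (last day of January, 31 days).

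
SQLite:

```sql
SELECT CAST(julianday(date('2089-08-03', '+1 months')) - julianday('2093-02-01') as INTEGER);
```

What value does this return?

Adding +1 month to 2089-08-03 gives 2089-09-03.
27 days remain in September 2089 after the 3rd (30 − 3).
Full months from October 2089 through January 2093 contribute their day counts.
Then 1 day into February 2093.
Total: 27 + 31 + 30 + 31 + 31 + 28 + 31 + 30 + 31 + 30 + 31 + 31 + 30 + 31 + 30 + 31 + 31 + 28 + 31 + 30 + 31 + 30 + 31 + 31 + 30 + 31 + 30 + 31 + 31 + 29 + 31 + 30 + 31 + 30 + 31 + 31 + 30 + 31 + 30 + 31 + 31 + 1 = 1247.
The subtraction is earlier − later, so the result is −1247 → -1247.

-1247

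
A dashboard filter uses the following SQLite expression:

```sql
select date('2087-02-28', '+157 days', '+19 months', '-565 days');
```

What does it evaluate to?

Applying '+157 days' to 2087-02-28: counting 157 days forward gives 2087-08-04.
Adding +19 months to 2087-08-04 gives 2089-03-04.
Applying '-565 days' to 2089-03-04: counting 565 days back gives 2087-08-17.

2087-08-17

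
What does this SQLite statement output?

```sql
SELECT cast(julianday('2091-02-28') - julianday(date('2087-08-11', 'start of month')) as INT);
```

1307

`start of month` rewinds 2087-08-11 to 2087-08-01.
30 days remain in August 2087 after the 1st (31 − 1).
Full months from September 2087 through January 2091 contribute their day counts.
Then 28 days into February 2091.
Total: 30 + 30 + 31 + 30 + 31 + 31 + 29 + 31 + 30 + 31 + 30 + 31 + 31 + 30 + 31 + 30 + 31 + 31 + 28 + 31 + 30 + 31 + 30 + 31 + 31 + 30 + 31 + 30 + 31 + 31 + 28 + 31 + 30 + 31 + 30 + 31 + 31 + 30 + 31 + 30 + 31 + 31 + 28 = 1307.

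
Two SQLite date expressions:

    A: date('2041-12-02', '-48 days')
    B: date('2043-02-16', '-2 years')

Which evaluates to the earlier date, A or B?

A = 2041-10-15.
B = 2041-02-16.
B is earlier.

B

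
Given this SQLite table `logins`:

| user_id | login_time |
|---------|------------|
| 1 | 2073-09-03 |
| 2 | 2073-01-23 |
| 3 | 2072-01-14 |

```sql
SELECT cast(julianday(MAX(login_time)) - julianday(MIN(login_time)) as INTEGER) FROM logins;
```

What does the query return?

598

MIN = 2072-01-14, MAX = 2073-09-03.
17 days remain in January 2072 after the 14th (31 − 14).
Full months from February 2072 through August 2073 contribute their day counts.
Then 3 days into September 2073.
Total: 17 + 29 + 31 + 30 + 31 + 30 + 31 + 31 + 30 + 31 + 30 + 31 + 31 + 28 + 31 + 30 + 31 + 30 + 31 + 31 + 3 = 598.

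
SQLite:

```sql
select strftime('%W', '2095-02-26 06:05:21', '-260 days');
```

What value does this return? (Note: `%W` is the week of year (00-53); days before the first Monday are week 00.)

First apply '-260 days': 2095-02-26 06:05:21 → 2094-06-11 06:05:21.
2094-06-11 is a Friday. SQLite's %W counts Mondays since the year started; the result is 23.

23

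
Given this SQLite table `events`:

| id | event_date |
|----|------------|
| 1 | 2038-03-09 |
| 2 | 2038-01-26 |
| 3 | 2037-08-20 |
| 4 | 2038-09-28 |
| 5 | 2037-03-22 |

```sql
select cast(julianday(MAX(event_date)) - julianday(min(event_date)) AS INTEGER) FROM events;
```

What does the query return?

555

MIN = 2037-03-22, MAX = 2038-09-28.
9 days remain in March 2037 after the 22nd (31 − 22).
Full months from April 2037 through August 2038 contribute their day counts.
Then 28 days into September 2038.
Total: 9 + 30 + 31 + 30 + 31 + 31 + 30 + 31 + 30 + 31 + 31 + 28 + 31 + 30 + 31 + 30 + 31 + 31 + 28 = 555.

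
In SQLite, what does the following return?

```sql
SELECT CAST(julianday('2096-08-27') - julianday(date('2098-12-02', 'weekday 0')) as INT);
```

`weekday 0` advances to the next Sunday; 2098-12-02 is a Tuesday, so it moves forward to 2098-12-07.
4 days remain in August 2096 after the 27th (31 − 27).
Full months from September 2096 through November 2098 contribute their day counts.
Then 7 days into December 2098.
Total: 4 + 30 + 31 + 30 + 31 + 31 + 28 + 31 + 30 + 31 + 30 + 31 + 31 + 30 + 31 + 30 + 31 + 31 + 28 + 31 + 30 + 31 + 30 + 31 + 31 + 30 + 31 + 30 + 7 = 832.
The subtraction is earlier − later, so the result is −832 → -832.

-832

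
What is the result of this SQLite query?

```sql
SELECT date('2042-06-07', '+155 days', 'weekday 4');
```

Applying '+155 days' to 2042-06-07: counting 155 days forward gives 2042-11-09.
`weekday 4` advances to the next Thursday; 2042-11-09 is a Sunday, so it moves forward to 2042-11-13.

2042-11-13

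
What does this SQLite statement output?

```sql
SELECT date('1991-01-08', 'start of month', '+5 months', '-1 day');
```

1991-05-31

`start of month` rewinds 1991-01-08 to 1991-01-01.
Adding +5 months to 1991-01-01 gives 1991-06-01.
Going back 1 day from 1991-06-01 reaches 1991-05-31 (last day of May, 31 days).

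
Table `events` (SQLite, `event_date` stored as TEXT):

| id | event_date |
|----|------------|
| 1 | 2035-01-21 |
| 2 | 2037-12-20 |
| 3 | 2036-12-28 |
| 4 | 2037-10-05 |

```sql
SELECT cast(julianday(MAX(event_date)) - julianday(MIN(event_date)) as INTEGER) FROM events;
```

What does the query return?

1064

MIN = 2035-01-21, MAX = 2037-12-20.
10 days remain in January 2035 after the 21st (31 − 21).
Full months from February 2035 through November 2037 contribute their day counts.
Then 20 days into December 2037.
Total: 10 + 28 + 31 + 30 + 31 + 30 + 31 + 31 + 30 + 31 + 30 + 31 + 31 + 29 + 31 + 30 + 31 + 30 + 31 + 31 + 30 + 31 + 30 + 31 + 31 + 28 + 31 + 30 + 31 + 30 + 31 + 31 + 30 + 31 + 30 + 20 = 1064.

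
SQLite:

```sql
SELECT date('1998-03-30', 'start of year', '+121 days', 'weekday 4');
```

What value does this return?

`start of year` rewinds 1998-03-30 to 1998-01-01.
Applying '+121 days' to 1998-01-01: counting 121 days forward gives 1998-05-02.
`weekday 4` advances to the next Thursday; 1998-05-02 is a Saturday, so it moves forward to 1998-05-07.

1998-05-07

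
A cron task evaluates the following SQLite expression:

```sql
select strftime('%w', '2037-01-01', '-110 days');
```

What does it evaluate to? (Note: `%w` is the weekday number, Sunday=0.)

6

First apply '-110 days': 2037-01-01 → 2036-09-13.
2036-09-13 is a Saturday; with Sunday=0 that is 6.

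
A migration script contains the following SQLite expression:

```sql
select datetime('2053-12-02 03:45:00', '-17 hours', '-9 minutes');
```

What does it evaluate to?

2053-12-01 10:36:00

-17 hours from 2053-12-02 03:45:00 is 2053-12-01 10:45:00 (crosses midnight).
-9 minutes from 2053-12-01 10:45:00 is 2053-12-01 10:36:00.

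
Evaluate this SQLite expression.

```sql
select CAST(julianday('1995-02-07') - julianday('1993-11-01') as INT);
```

463

29 days remain in November 1993 after the 1st (30 − 1).
Full months from December 1993 through January 1995 contribute their day counts.
Then 7 days into February 1995.
Total: 29 + 31 + 31 + 28 + 31 + 30 + 31 + 30 + 31 + 31 + 30 + 31 + 30 + 31 + 31 + 7 = 463.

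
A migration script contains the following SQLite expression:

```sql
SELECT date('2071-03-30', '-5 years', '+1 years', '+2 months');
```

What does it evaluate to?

Adding -5 years to 2071-03-30 gives 2066-03-30.
Adding +1 year to 2066-03-30 gives 2067-03-30.
Adding +2 months to 2067-03-30 gives 2067-05-30.

2067-05-30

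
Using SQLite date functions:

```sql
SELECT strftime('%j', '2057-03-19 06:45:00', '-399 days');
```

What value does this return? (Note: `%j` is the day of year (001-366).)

045

First apply '-399 days': 2057-03-19 06:45:00 → 2056-02-14 06:45:00.
Day-of-year for 2056-02-14: days since 2056-01-01 inclusive = 45, zero-padded to 045.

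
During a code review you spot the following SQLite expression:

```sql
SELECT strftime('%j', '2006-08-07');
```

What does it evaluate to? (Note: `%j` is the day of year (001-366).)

219

Day-of-year for 2006-08-07: days since 2006-01-01 inclusive = 219, zero-padded to 219.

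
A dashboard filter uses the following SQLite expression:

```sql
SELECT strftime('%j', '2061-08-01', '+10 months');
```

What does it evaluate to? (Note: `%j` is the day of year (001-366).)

152

First apply '+10 months': 2061-08-01 → 2062-06-01.
Day-of-year for 2062-06-01: days since 2062-01-01 inclusive = 152, zero-padded to 152.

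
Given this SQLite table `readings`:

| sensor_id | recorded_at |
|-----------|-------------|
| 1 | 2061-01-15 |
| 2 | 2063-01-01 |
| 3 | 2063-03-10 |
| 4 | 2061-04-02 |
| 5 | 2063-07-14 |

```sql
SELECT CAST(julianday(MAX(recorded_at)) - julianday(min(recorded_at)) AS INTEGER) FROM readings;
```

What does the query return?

910

MIN = 2061-01-15, MAX = 2063-07-14.
16 days remain in January 2061 after the 15th (31 − 15).
Full months from February 2061 through June 2063 contribute their day counts.
Then 14 days into July 2063.
Total: 16 + 28 + 31 + 30 + 31 + 30 + 31 + 31 + 30 + 31 + 30 + 31 + 31 + 28 + 31 + 30 + 31 + 30 + 31 + 31 + 30 + 31 + 30 + 31 + 31 + 28 + 31 + 30 + 31 + 30 + 14 = 910.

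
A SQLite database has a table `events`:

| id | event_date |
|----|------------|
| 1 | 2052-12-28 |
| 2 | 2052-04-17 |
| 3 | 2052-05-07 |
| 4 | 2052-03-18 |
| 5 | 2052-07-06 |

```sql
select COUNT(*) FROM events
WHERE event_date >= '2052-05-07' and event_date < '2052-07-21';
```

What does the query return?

2

Rows in [2052-05-07, 2052-07-21): 2052-05-07, 2052-07-06 → 2 rows.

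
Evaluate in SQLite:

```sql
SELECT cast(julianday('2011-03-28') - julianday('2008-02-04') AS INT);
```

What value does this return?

1148

25 days remain in February 2008 after the 4th (29 − 4).
Full months from March 2008 through February 2011 contribute their day counts.
Then 28 days into March 2011.
Total: 25 + 31 + 30 + 31 + 30 + 31 + 31 + 30 + 31 + 30 + 31 + 31 + 28 + 31 + 30 + 31 + 30 + 31 + 31 + 30 + 31 + 30 + 31 + 31 + 28 + 31 + 30 + 31 + 30 + 31 + 31 + 30 + 31 + 30 + 31 + 31 + 28 + 28 = 1148.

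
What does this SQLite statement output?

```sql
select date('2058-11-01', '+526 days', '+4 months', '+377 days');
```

Applying '+526 days' to 2058-11-01: counting 526 days forward gives 2060-04-10.
Adding +4 months to 2060-04-10 gives 2060-08-10.
Applying '+377 days' to 2060-08-10: counting 377 days forward gives 2061-08-22.

2061-08-22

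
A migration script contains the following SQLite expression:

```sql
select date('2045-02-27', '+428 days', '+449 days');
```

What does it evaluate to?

2047-07-24

Applying '+428 days' to 2045-02-27: counting 428 days forward gives 2046-05-01.
Applying '+449 days' to 2046-05-01: counting 449 days forward gives 2047-07-24.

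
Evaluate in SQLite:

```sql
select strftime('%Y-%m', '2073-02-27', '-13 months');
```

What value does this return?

2072-01

First apply '-13 months': 2073-02-27 → 2072-01-27.
`%Y-%m` extracts the year-month: 2072-01.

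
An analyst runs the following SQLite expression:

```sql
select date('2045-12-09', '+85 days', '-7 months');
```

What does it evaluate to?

Applying '+85 days' to 2045-12-09: counting 85 days forward gives 2046-03-04.
Adding -7 months to 2046-03-04 gives 2045-08-04.

2045-08-04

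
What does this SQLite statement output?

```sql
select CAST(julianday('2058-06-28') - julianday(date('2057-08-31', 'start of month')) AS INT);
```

331

`start of month` rewinds 2057-08-31 to 2057-08-01.
30 days remain in August 2057 after the 1st (31 − 1).
Full months from September 2057 through May 2058 contribute their day counts.
Then 28 days into June 2058.
Total: 30 + 30 + 31 + 30 + 31 + 31 + 28 + 31 + 30 + 31 + 28 = 331.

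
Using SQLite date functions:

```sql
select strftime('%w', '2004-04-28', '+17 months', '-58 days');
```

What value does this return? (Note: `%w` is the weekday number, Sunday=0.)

1

First apply '+17 months', '-58 days': 2004-04-28 → 2005-08-01.
2005-08-01 is a Monday; with Sunday=0 that is 1.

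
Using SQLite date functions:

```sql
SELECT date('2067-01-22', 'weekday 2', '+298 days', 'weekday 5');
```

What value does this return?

`weekday 2` advances to the next Tuesday; 2067-01-22 is a Saturday, so it moves forward to 2067-01-25.
Applying '+298 days' to 2067-01-25: counting 298 days forward gives 2067-11-19.
`weekday 5` advances to the next Friday; 2067-11-19 is a Saturday, so it moves forward to 2067-11-25.

2067-11-25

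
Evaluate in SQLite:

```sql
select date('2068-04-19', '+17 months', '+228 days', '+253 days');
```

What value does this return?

Adding +17 months to 2068-04-19 gives 2069-09-19.
Applying '+228 days' to 2069-09-19: counting 228 days forward gives 2070-05-05.
Applying '+253 days' to 2070-05-05: counting 253 days forward gives 2071-01-13.

2071-01-13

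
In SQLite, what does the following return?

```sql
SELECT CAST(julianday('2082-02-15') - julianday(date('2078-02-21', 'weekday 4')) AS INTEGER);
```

`weekday 4` advances to the next Thursday; 2078-02-21 is a Monday, so it moves forward to 2078-02-24.
4 days remain in February 2078 after the 24th (28 − 24).
Full months from March 2078 through January 2082 contribute their day counts.
Then 15 days into February 2082.
Total: 4 + 31 + 30 + 31 + 30 + 31 + 31 + 30 + 31 + 30 + 31 + 31 + 28 + 31 + 30 + 31 + 30 + 31 + 31 + 30 + 31 + 30 + 31 + 31 + 29 + 31 + 30 + 31 + 30 + 31 + 31 + 30 + 31 + 30 + 31 + 31 + 28 + 31 + 30 + 31 + 30 + 31 + 31 + 30 + 31 + 30 + 31 + 31 + 15 = 1452.

1452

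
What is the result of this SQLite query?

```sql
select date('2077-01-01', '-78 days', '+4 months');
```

2077-02-15

Applying '-78 days' to 2077-01-01: counting 78 days back gives 2076-10-15.
Adding +4 months to 2076-10-15 gives 2077-02-15.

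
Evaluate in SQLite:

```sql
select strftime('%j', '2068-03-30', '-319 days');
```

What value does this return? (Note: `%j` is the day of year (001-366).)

First apply '-319 days': 2068-03-30 → 2067-05-16.
Day-of-year for 2067-05-16: days since 2067-01-01 inclusive = 136, zero-padded to 136.

136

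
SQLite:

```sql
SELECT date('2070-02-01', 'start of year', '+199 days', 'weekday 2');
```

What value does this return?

`start of year` rewinds 2070-02-01 to 2070-01-01.
Applying '+199 days' to 2070-01-01: counting 199 days forward gives 2070-07-19.
`weekday 2` advances to the next Tuesday; 2070-07-19 is a Saturday, so it moves forward to 2070-07-22.

2070-07-22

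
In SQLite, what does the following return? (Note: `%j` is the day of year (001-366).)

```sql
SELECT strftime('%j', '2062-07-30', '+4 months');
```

334

First apply '+4 months': 2062-07-30 → 2062-11-30.
Day-of-year for 2062-11-30: days since 2062-01-01 inclusive = 334, zero-padded to 334.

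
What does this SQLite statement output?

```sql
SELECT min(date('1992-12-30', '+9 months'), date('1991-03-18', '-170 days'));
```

date('1992-12-30', '+9 months') → 1993-09-30.
date('1991-03-18', '-170 days') → 1990-09-29.
Earlier of the two is 1990-09-29.

1990-09-29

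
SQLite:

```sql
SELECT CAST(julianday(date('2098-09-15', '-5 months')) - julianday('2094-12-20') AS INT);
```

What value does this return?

Adding -5 months to 2098-09-15 gives 2098-04-15.
11 days remain in December 2094 after the 20th (31 − 20).
Full months from January 2095 through March 2098 contribute their day counts.
Then 15 days into April 2098.
Total: 11 + 31 + 28 + 31 + 30 + 31 + 30 + 31 + 31 + 30 + 31 + 30 + 31 + 31 + 29 + 31 + 30 + 31 + 30 + 31 + 31 + 30 + 31 + 30 + 31 + 31 + 28 + 31 + 30 + 31 + 30 + 31 + 31 + 30 + 31 + 30 + 31 + 31 + 28 + 31 + 15 = 1212.

1212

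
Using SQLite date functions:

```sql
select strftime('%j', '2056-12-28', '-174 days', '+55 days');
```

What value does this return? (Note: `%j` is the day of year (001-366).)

First apply '-174 days', '+55 days': 2056-12-28 → 2056-08-31.
Day-of-year for 2056-08-31: days since 2056-01-01 inclusive = 244, zero-padded to 244.

244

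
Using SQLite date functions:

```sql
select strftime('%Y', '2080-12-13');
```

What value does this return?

2080

`%Y` extracts the 4-digit year: 2080.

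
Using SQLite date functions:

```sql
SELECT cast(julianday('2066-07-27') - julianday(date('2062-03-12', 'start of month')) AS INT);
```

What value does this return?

`start of month` rewinds 2062-03-12 to 2062-03-01.
30 days remain in March 2062 after the 1st (31 − 1).
Full months from April 2062 through June 2066 contribute their day counts.
Then 27 days into July 2066.
Total: 30 + 30 + 31 + 30 + 31 + 31 + 30 + 31 + 30 + 31 + 31 + 28 + 31 + 30 + 31 + 30 + 31 + 31 + 30 + 31 + 30 + 31 + 31 + 29 + 31 + 30 + 31 + 30 + 31 + 31 + 30 + 31 + 30 + 31 + 31 + 28 + 31 + 30 + 31 + 30 + 31 + 31 + 30 + 31 + 30 + 31 + 31 + 28 + 31 + 30 + 31 + 30 + 27 = 1609.

1609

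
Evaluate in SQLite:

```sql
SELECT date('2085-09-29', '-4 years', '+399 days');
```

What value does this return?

2082-11-02

Adding -4 years to 2085-09-29 gives 2081-09-29.
Applying '+399 days' to 2081-09-29: counting 399 days forward gives 2082-11-02.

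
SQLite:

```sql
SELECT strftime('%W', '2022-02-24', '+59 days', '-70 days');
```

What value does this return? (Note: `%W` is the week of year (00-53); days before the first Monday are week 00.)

06

First apply '+59 days', '-70 days': 2022-02-24 → 2022-02-13.
2022-02-13 is a Sunday. SQLite's %W counts Mondays since the year started; the result is 06.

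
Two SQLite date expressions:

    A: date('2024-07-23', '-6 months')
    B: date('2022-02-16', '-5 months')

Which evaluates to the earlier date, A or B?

A = 2024-01-23.
B = 2021-09-16.
B is earlier.

B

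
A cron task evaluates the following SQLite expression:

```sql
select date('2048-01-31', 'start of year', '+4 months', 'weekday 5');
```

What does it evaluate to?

`start of year` rewinds 2048-01-31 to 2048-01-01.
Adding +4 months to 2048-01-01 gives 2048-05-01.
`weekday 5` advances to the next Friday; 2048-05-01 is already a Friday, so it stays at 2048-05-01.

2048-05-01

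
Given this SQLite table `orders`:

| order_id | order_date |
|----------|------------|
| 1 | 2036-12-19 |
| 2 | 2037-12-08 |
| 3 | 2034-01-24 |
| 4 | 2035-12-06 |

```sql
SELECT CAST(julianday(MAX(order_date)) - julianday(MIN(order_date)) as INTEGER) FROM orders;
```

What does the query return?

MIN = 2034-01-24, MAX = 2037-12-08.
7 days remain in January 2034 after the 24th (31 − 24).
Full months from February 2034 through November 2037 contribute their day counts.
Then 8 days into December 2037.
Total: 7 + 28 + 31 + 30 + 31 + 30 + 31 + 31 + 30 + 31 + 30 + 31 + 31 + 28 + 31 + 30 + 31 + 30 + 31 + 31 + 30 + 31 + 30 + 31 + 31 + 29 + 31 + 30 + 31 + 30 + 31 + 31 + 30 + 31 + 30 + 31 + 31 + 28 + 31 + 30 + 31 + 30 + 31 + 31 + 30 + 31 + 30 + 8 = 1414.

1414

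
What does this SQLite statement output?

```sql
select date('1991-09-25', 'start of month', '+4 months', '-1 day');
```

1991-12-31

`start of month` rewinds 1991-09-25 to 1991-09-01.
Adding +4 months to 1991-09-01 gives 1992-01-01.
Going back 1 day from 1992-01-01 reaches 1991-12-31 (last day of December, 31 days).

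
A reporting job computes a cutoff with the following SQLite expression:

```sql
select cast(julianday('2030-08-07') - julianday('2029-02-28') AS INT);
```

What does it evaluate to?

0 days remain in February 2029 after the 28th (28 − 28).
Full months from March 2029 through July 2030 contribute their day counts.
Then 7 days into August 2030.
Total: 0 + 31 + 30 + 31 + 30 + 31 + 31 + 30 + 31 + 30 + 31 + 31 + 28 + 31 + 30 + 31 + 30 + 31 + 7 = 525.

525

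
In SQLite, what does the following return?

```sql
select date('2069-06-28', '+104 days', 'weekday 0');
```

Applying '+104 days' to 2069-06-28: counting 104 days forward gives 2069-10-10.
`weekday 0` advances to the next Sunday; 2069-10-10 is a Thursday, so it moves forward to 2069-10-13.

2069-10-13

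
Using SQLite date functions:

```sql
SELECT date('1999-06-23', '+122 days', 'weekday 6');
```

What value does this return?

1999-10-23

Applying '+122 days' to 1999-06-23: counting 122 days forward gives 1999-10-23.
`weekday 6` advances to the next Saturday; 1999-10-23 is already a Saturday, so it stays at 1999-10-23.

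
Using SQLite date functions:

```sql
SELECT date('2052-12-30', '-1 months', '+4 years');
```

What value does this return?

2056-11-30

Adding -1 month to 2052-12-30 gives 2052-11-30.
Adding +4 years to 2052-11-30 gives 2056-11-30.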